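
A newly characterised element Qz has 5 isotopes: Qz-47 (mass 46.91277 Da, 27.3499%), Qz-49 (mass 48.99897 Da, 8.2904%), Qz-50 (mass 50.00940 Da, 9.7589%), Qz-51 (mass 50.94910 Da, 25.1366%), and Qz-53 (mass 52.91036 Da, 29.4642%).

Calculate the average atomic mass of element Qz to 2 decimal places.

The abundance-weighted mean is 0.273499 × 46.91277 + 0.082904 × 48.99897 + 0.097589 × 50.00940 + 0.251366 × 50.94910 + 0.294642 × 52.91036
= 12.830596 + 4.062211 + 4.880367 + 12.806871 + 15.589614 = 50.169659 Da

50.17 Da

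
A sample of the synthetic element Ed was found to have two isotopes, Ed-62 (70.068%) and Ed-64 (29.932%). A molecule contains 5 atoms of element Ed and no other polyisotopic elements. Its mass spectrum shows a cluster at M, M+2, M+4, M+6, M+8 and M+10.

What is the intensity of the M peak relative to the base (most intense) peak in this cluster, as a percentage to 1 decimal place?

Binomial terms of (0.70068 + 0.29932)^5: M 0.1689, M+2 0.3607, M+4 0.3082, M+6 0.1317, M+8 0.0281, M+10 0.0024 → M+2 is the base peak.
P(M+2) = C(5,1) × 0.70068^4 × 0.29932^1 = 5 × 0.24103432 × 0.29932 = 0.360732 (base)
P(M) = C(5,0) × 0.70068^5 × 0.29932^0 = 1 × 0.16888793 × 1.0000 = 0.168888
Relative intensity = 0.168888 / 0.360732 × 100 = 46.8

46.8%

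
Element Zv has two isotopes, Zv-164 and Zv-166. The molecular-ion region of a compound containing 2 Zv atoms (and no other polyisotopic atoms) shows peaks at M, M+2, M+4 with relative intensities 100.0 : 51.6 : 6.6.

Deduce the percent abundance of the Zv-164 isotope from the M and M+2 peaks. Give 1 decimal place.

79.5%

If p is the fraction of Zv that is Zv-164, then I(M+2)/I(M) = [C(2,1)·p^1·(1−p)] / p^2 = 2·(1−p)/p = 51.6/100.0 = 0.5160
(1−p)/p = 0.5160/2 = 0.2580  ⇒  p = 1/(1 + 0.2580) = 0.7949
Zv-164: 79.5%, Zv-166: 20.5%.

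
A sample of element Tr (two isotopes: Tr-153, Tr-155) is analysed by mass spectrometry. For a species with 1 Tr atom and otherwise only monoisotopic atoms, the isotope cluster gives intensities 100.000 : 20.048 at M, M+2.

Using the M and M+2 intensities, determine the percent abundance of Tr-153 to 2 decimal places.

Let p = fractional abundance of Tr-153. I(M+2)/I(M) = [C(1,1)·p^0·(1−p)] / p^1 = 1·(1−p)/p = 20.048/100.000 = 0.2005
(1−p)/p = 0.2005/1 = 0.2005  ⇒  p = 1/(1 + 0.2005) = 0.8330
Tr-153: 83.30%, Tr-155: 16.70%.

83.30%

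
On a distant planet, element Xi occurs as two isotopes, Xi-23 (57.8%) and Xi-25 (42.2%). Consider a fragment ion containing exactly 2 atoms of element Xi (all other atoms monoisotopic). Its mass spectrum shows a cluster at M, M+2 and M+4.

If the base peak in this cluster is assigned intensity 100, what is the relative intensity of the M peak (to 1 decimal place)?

Term probabilities: M 0.3341, M+2 0.4878, M+4 0.1781. Base peak = M+2.
P(M+2) = C(2,1) × 0.578^1 × 0.422^1 = 2 × 0.5780 × 0.4220 = 0.487832 (base)
P(M) = C(2,0) × 0.578^2 × 0.422^0 = 1 × 0.334084 × 1.0000 = 0.334084
Relative intensity = 0.334084 / 0.487832 × 100 = 68.5

68.5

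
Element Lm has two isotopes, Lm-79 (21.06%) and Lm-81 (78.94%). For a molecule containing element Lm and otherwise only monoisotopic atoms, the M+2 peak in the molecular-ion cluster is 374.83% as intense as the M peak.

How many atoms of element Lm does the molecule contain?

For n independent Lm atoms, I(M+2)/I(M) = n · (abundance Lm-81) / (abundance Lm-79) = n · 0.7894/0.2106.
n = 3.7483 × 0.2106/0.7894 = 1.00 ≈ 1

1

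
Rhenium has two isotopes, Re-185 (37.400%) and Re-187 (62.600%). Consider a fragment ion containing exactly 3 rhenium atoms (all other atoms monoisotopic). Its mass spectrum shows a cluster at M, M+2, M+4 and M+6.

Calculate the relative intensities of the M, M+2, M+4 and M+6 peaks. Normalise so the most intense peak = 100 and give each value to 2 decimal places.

11.90 : 59.74 : 100.00 : 55.79

Each Re atom is independently Re-185 (p = 0.37400) or Re-187 (q = 0.62600); the cluster is the binomial expansion (p + q)^3.
P(M) = 0.37400^3 = 0.052314
P(M+2) = 3 × 0.37400^2 × 0.62600^1 = 0.262687
P(M+4) = 3 × 0.37400^1 × 0.62600^2 = 0.439685
P(M+6) = 0.62600^3 = 0.245314
The M+4 peak is largest (0.439685); scaling to 100 gives 11.90 : 59.74 : 100.00 : 55.79.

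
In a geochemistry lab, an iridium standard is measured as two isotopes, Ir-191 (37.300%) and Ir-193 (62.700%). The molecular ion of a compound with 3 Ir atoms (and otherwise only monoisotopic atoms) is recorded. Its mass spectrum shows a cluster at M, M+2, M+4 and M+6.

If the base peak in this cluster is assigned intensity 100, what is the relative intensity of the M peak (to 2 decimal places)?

11.80

Binomial terms of (0.37300 + 0.62700)^3: M 0.0519, M+2 0.2617, M+4 0.4399, M+6 0.2465 → M+4 is the base peak.
P(M+4) = C(3,2) × 0.37300^1 × 0.62700^2 = 3 × 0.3730 × 0.393129 = 0.439911 (base)
P(M) = C(3,0) × 0.37300^3 × 0.62700^0 = 1 × 0.05189512 × 1.0000 = 0.051895
Relative intensity = 0.051895 / 0.439911 × 100 = 11.80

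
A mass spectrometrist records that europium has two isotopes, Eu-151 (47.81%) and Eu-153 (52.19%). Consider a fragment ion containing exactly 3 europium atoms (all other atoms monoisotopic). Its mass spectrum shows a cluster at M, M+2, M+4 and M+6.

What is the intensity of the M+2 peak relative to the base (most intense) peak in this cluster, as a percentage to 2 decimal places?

91.61%

Binomial terms of (0.4781 + 0.5219)^3: M 0.1093, M+2 0.3579, M+4 0.3907, M+6 0.1422 → M+4 is the base peak.
P(M+4) = C(3,2) × 0.4781^1 × 0.5219^2 = 3 × 0.4781 × 0.27237961 = 0.390674 (base)
P(M+2) = C(3,1) × 0.4781^2 × 0.5219^1 = 3 × 0.22857961 × 0.5219 = 0.357887
Relative intensity = 0.357887 / 0.390674 × 100 = 91.61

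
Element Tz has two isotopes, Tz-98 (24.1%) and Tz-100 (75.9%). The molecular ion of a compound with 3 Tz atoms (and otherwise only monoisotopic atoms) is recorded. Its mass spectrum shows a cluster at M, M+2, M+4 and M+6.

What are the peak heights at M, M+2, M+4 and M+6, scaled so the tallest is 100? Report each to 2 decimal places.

Expanding (0.241 + 0.759)^3:
P(M) = 0.241^3 = 0.013998
P(M+2) = 3 × 0.241^2 × 0.759^1 = 0.132250
P(M+4) = 3 × 0.241^1 × 0.759^2 = 0.416507
P(M+6) = 0.759^3 = 0.437245
The M+6 peak is largest (0.437245); scaling to 100 gives 3.20 : 30.25 : 95.26 : 100.00.

3.20 : 30.25 : 95.26 : 100.00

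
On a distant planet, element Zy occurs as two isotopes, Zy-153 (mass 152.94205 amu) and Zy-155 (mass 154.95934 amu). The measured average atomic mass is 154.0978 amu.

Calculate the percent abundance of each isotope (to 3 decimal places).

Zy-153: 42.708%, Zy-155: 57.292%

With x = fraction of Zy-153 (so Zy-155 is 1 − x):
152.94205·x + 154.95934·(1 − x) = 154.0978
(152.94205 − 154.95934)·x = 154.0978 − 154.95934
x = -0.86154 / -2.01729 = 0.42708 → 42.708% Zy-153, 57.292% Zy-155.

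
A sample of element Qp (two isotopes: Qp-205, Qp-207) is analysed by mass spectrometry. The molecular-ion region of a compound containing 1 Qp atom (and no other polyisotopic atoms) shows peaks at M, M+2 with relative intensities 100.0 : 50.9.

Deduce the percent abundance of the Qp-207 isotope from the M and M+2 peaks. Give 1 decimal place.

If p is the fraction of Qp that is Qp-205, then I(M+2)/I(M) = [C(1,1)·p^0·(1−p)] / p^1 = 1·(1−p)/p = 50.9/100.0 = 0.5090
(1−p)/p = 0.5090/1 = 0.5090  ⇒  p = 1/(1 + 0.5090) = 0.6627
Qp-205: 66.3%, Qp-207: 33.7%.

33.7%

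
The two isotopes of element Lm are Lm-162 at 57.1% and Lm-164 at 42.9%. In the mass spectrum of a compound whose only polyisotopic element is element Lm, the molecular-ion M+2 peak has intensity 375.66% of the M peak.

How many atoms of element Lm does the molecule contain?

5

With n Lm atoms, P(M+2)/P(M) = C(n,1)·p^(n−1)q / p^n = n·q/p = n · 0.429/0.571.
n = 3.7566 × 0.571/0.429 = 5.00 ≈ 5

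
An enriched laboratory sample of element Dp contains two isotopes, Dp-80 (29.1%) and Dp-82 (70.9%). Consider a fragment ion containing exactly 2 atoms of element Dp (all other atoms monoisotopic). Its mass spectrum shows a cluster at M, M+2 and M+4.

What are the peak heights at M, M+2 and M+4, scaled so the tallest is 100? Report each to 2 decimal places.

Expanding (0.291 + 0.709)^2:
P(M) = 0.291^2 = 0.084681
P(M+2) = 2 × 0.291^1 × 0.709^1 = 0.412638
P(M+4) = 0.709^2 = 0.502681
The M+4 peak is largest (0.502681); scaling to 100 gives 16.85 : 82.09 : 100.00.

16.85 : 82.09 : 100.00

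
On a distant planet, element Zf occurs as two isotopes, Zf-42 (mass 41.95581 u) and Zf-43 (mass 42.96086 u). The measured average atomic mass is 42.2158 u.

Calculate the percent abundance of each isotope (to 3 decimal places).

With x = fraction of Zf-42 (so Zf-43 is 1 − x):
41.95581·x + 42.96086·(1 − x) = 42.2158
(41.95581 − 42.96086)·x = 42.2158 − 42.96086
x = -0.74506 / -1.00505 = 0.74132 → 74.132% Zf-42, 25.868% Zf-43.

Zf-42: 74.132%, Zf-43: 25.868%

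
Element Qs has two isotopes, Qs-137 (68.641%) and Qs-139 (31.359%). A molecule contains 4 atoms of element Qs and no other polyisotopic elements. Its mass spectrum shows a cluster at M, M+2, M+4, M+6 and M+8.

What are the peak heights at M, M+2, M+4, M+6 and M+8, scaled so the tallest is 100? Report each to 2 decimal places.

Expanding (0.68641 + 0.31359)^4:
P(M) = 0.68641^4 = 0.221991
P(M+2) = 4 × 0.68641^3 × 0.31359^1 = 0.405670
P(M+4) = 6 × 0.68641^2 × 0.31359^2 = 0.277999
P(M+6) = 4 × 0.68641^1 × 0.31359^3 = 0.084670
P(M+8) = 0.31359^4 = 0.009670
The M+2 peak is largest (0.405670); scaling to 100 gives 54.72 : 100.00 : 68.53 : 20.87 : 2.38.

54.72 : 100.00 : 68.53 : 20.87 : 2.38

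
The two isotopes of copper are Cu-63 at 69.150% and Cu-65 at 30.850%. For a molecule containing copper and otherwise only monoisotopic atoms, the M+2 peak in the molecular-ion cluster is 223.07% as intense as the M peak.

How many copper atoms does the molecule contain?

5

For n independent Cu atoms, I(M+2)/I(M) = n · (abundance Cu-65) / (abundance Cu-63) = n · 0.30850/0.69150.
n = 2.2307 × 0.69150/0.30850 = 5.00 ≈ 5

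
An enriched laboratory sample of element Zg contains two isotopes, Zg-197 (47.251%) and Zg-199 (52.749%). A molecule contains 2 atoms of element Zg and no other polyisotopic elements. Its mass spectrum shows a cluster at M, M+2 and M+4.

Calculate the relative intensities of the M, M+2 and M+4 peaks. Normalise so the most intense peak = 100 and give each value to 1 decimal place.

44.8 : 100.0 : 55.8

The 2 Zg atoms are independent, so intensities follow the terms of (0.47251 + 0.52749)^2.
P(M) = 0.47251^2 = 0.223266
P(M+2) = 2 × 0.47251^1 × 0.52749^1 = 0.498489
P(M+4) = 0.52749^2 = 0.278246
The M+2 peak is largest (0.498489); scaling to 100 gives 44.8 : 100.0 : 55.8.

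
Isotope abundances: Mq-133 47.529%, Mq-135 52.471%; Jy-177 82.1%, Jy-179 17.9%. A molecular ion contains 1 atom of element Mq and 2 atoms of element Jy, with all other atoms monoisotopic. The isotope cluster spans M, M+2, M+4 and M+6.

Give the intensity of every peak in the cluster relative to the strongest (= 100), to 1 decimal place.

Element Mq pattern (n=1): 0.47529 : 0.52471
Element Jy pattern (n=2): 0.674041 : 0.293918 : 0.032041
Convolve the two distributions (both contribute in 2-u steps):
  M: 0.47529×0.674041 = 0.320365
  M+2: 0.47529×0.293918 + 0.52471×0.674041 = 0.493372
  M+4: 0.47529×0.032041 + 0.52471×0.293918 = 0.169450
  M+6: 0.52471×0.032041 = 0.016812
Scale to base peak (0.493372) = 100: 64.9 : 100.0 : 34.3 : 3.4

64.9 : 100.0 : 34.3 : 3.4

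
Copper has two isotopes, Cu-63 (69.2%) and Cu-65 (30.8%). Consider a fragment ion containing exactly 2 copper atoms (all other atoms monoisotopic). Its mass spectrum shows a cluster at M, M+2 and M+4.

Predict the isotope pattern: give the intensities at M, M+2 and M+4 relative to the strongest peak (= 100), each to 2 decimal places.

100.00 : 89.02 : 19.81

The 2 Cu atoms are independent, so intensities follow the terms of (0.692 + 0.308)^2.
P(M) = 0.692^2 = 0.478864
P(M+2) = 2 × 0.692^1 × 0.308^1 = 0.426272
P(M+4) = 0.308^2 = 0.094864
The M peak is largest (0.478864); scaling to 100 gives 100.00 : 89.02 : 19.81.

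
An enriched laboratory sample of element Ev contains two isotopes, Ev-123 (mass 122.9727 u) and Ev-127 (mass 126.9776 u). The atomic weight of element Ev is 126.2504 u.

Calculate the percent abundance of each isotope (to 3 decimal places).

With x = fraction of Ev-123 (so Ev-127 is 1 − x):
122.9727·x + 126.9776·(1 − x) = 126.2504
(122.9727 − 126.9776)·x = 126.2504 − 126.9776
x = -0.7272 / -4.0049 = 0.18158 → 18.158% Ev-123, 81.842% Ev-127.

Ev-123: 18.158%, Ev-127: 81.842%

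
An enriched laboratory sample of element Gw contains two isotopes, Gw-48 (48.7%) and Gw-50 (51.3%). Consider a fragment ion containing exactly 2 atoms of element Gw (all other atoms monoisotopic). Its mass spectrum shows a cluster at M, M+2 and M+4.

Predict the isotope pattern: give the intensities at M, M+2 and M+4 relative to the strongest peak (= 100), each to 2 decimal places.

The 2 Gw atoms are independent, so intensities follow the terms of (0.487 + 0.513)^2.
P(M) = 0.487^2 = 0.237169
P(M+2) = 2 × 0.487^1 × 0.513^1 = 0.499662
P(M+4) = 0.513^2 = 0.263169
The M+2 peak is largest (0.499662); scaling to 100 gives 47.47 : 100.00 : 52.67.

47.47 : 100.00 : 52.67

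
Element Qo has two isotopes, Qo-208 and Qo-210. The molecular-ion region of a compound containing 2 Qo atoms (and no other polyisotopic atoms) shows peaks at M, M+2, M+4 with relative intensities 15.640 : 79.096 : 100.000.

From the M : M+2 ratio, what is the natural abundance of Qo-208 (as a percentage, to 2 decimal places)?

If p is the fraction of Qo that is Qo-208, then I(M+2)/I(M) = [C(2,1)·p^1·(1−p)] / p^2 = 2·(1−p)/p = 79.096/15.640 = 5.0573
(1−p)/p = 5.0573/2 = 2.5286  ⇒  p = 1/(1 + 2.5286) = 0.2834
Qo-208: 28.34%, Qo-210: 71.66%.

28.34%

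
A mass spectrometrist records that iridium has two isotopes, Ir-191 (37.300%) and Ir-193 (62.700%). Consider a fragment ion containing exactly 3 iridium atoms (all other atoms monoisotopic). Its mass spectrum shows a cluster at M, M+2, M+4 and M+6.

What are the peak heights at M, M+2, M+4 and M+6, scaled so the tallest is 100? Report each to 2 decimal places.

Expanding (0.37300 + 0.62700)^3:
P(M) = 0.37300^3 = 0.051895
P(M+2) = 3 × 0.37300^2 × 0.62700^1 = 0.261702
P(M+4) = 3 × 0.37300^1 × 0.62700^2 = 0.439911
P(M+6) = 0.62700^3 = 0.246492
The M+4 peak is largest (0.439911); scaling to 100 gives 11.80 : 59.49 : 100.00 : 56.03.

11.80 : 59.49 : 100.00 : 56.03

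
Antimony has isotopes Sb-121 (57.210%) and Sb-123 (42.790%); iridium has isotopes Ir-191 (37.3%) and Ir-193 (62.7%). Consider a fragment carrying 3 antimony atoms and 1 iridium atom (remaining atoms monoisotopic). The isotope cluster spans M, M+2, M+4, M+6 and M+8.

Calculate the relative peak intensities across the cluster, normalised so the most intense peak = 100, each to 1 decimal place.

18.3 : 72.0 : 100.0 : 59.4 : 12.9

Antimony pattern (n=3): 0.18724742 : 0.42015297 : 0.3142518 : 0.07834781
Iridium pattern (n=1): 0.3730 : 0.6270
Convolve the two distributions (both contribute in 2-u steps):
  M: 0.18724742×0.3730 = 0.069843
  M+2: 0.18724742×0.6270 + 0.42015297×0.3730 = 0.274121
  M+4: 0.42015297×0.6270 + 0.3142518×0.3730 = 0.380652
  M+6: 0.3142518×0.6270 + 0.07834781×0.3730 = 0.226260
  M+8: 0.07834781×0.6270 = 0.049124
Scale to base peak (0.380652) = 100: 18.3 : 72.0 : 100.0 : 59.4 : 12.9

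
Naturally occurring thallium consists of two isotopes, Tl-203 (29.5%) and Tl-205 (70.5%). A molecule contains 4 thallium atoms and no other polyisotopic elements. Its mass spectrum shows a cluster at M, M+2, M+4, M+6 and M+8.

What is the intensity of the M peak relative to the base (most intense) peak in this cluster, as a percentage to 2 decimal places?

1.83%

Binomial terms of (0.295 + 0.705)^4: M 0.0076, M+2 0.0724, M+4 0.2595, M+6 0.4135, M+8 0.2470 → M+6 is the base peak.
P(M+6) = C(4,3) × 0.295^1 × 0.705^3 = 4 × 0.2950 × 0.35040263 = 0.413475 (base)
P(M) = C(4,0) × 0.295^4 × 0.705^0 = 1 × 0.00757335 × 1.0000 = 0.007573
Relative intensity = 0.007573 / 0.413475 × 100 = 1.83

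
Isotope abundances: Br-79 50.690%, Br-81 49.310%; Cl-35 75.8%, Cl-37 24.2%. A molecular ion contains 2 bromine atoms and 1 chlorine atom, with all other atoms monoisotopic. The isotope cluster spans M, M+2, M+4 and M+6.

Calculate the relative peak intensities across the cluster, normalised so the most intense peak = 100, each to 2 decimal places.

44.15 : 100.00 : 69.21 : 13.34

Bromine pattern (n=2): 0.25694761 : 0.49990478 : 0.24314761
Chlorine pattern (n=1): 0.7580 : 0.2420
Convolve the two distributions (both contribute in 2-u steps):
  M: 0.25694761×0.7580 = 0.194766
  M+2: 0.25694761×0.2420 + 0.49990478×0.7580 = 0.441109
  M+4: 0.49990478×0.2420 + 0.24314761×0.7580 = 0.305283
  M+6: 0.24314761×0.2420 = 0.058842
Scale to base peak (0.441109) = 100: 44.15 : 100.00 : 69.21 : 13.34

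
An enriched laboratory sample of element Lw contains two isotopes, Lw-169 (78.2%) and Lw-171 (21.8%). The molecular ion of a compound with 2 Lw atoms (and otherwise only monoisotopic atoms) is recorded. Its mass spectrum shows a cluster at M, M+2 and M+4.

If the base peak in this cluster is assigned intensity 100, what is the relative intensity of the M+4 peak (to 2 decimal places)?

Term probabilities: M 0.6115, M+2 0.3410, M+4 0.0475. Base peak = M.
P(M) = C(2,0) × 0.782^2 × 0.218^0 = 1 × 0.611524 × 1.0000 = 0.611524 (base)
P(M+4) = C(2,2) × 0.782^0 × 0.218^2 = 1 × 1.0000 × 0.047524 = 0.047524
Relative intensity = 0.047524 / 0.611524 × 100 = 7.77

7.77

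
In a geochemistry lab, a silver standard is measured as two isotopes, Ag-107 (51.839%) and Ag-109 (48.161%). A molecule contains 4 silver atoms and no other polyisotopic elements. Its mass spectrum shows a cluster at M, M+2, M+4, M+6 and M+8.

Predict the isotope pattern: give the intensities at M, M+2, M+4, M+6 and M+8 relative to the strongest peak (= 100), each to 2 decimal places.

Each Ag atom is independently Ag-107 (p = 0.51839) or Ag-109 (q = 0.48161); the cluster is the binomial expansion (p + q)^4.
P(M) = 0.51839^4 = 0.072215
P(M+2) = 4 × 0.51839^3 × 0.48161^1 = 0.268365
P(M+4) = 6 × 0.51839^2 × 0.48161^2 = 0.373986
P(M+6) = 4 × 0.51839^1 × 0.48161^3 = 0.231634
P(M+8) = 0.48161^4 = 0.053800
The M+4 peak is largest (0.373986); scaling to 100 gives 19.31 : 71.76 : 100.00 : 61.94 : 14.39.

19.31 : 71.76 : 100.00 : 61.94 : 14.39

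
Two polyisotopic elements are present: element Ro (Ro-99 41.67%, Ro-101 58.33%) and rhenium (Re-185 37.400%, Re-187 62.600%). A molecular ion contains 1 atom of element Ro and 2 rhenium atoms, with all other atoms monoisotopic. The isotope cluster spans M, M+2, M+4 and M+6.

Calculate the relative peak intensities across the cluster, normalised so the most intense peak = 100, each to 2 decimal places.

Element Ro pattern (n=1): 0.4167 : 0.5833
Rhenium pattern (n=2): 0.139876 : 0.468248 : 0.391876
Convolve the two distributions (both contribute in 2-u steps):
  M: 0.4167×0.139876 = 0.058286
  M+2: 0.4167×0.468248 + 0.5833×0.139876 = 0.276709
  M+4: 0.4167×0.391876 + 0.5833×0.468248 = 0.436424
  M+6: 0.5833×0.391876 = 0.228581
Scale to base peak (0.436424) = 100: 13.36 : 63.40 : 100.00 : 52.38

13.36 : 63.40 : 100.00 : 52.38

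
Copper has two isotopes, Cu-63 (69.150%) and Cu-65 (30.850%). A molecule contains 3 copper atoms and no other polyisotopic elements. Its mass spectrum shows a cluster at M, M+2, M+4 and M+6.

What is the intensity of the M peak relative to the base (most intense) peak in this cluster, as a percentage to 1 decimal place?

Term probabilities: M 0.3307, M+2 0.4425, M+4 0.1974, M+6 0.0294. Base peak = M+2.
P(M+2) = C(3,1) × 0.69150^2 × 0.30850^1 = 3 × 0.47817225 × 0.3085 = 0.442548 (base)
P(M) = C(3,0) × 0.69150^3 × 0.30850^0 = 1 × 0.33065611 × 1.0000 = 0.330656
Relative intensity = 0.330656 / 0.442548 × 100 = 74.7

74.7%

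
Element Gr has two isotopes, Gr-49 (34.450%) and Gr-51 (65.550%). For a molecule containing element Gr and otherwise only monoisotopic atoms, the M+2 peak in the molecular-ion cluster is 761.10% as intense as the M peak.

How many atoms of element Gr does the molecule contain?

For n independent Gr atoms, I(M+2)/I(M) = n · (abundance Gr-51) / (abundance Gr-49) = n · 0.65550/0.34450.
n = 7.6110 × 0.34450/0.65550 = 4.00 ≈ 4

4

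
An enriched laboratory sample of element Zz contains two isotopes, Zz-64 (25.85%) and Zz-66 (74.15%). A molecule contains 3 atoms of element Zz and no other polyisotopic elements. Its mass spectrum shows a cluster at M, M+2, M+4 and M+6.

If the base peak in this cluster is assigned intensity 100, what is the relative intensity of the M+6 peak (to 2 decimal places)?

Binomial terms of (0.2585 + 0.7415)^3: M 0.0173, M+2 0.1486, M+4 0.4264, M+6 0.4077 → M+4 is the base peak.
P(M+4) = C(3,2) × 0.2585^1 × 0.7415^2 = 3 × 0.2585 × 0.54982225 = 0.426387 (base)
P(M+6) = C(3,3) × 0.2585^0 × 0.7415^3 = 1 × 1.0000 × 0.4076932 = 0.407693
Relative intensity = 0.407693 / 0.426387 × 100 = 95.62

95.62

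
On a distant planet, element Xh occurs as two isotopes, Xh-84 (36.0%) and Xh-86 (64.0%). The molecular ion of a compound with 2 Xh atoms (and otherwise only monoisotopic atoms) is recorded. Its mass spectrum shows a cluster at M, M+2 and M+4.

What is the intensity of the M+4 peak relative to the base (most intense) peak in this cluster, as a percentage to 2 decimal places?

Term probabilities: M 0.1296, M+2 0.4608, M+4 0.4096. Base peak = M+2.
P(M+2) = C(2,1) × 0.360^1 × 0.640^1 = 2 × 0.3600 × 0.6400 = 0.460800 (base)
P(M+4) = C(2,2) × 0.360^0 × 0.640^2 = 1 × 1.0000 × 0.4096 = 0.409600
Relative intensity = 0.409600 / 0.460800 × 100 = 88.89

88.89%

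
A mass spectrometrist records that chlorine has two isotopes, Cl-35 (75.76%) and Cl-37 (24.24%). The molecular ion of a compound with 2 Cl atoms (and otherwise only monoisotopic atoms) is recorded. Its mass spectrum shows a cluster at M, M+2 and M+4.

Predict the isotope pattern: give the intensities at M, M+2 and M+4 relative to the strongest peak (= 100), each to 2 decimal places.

100.00 : 63.99 : 10.24

Expanding (0.7576 + 0.2424)^2:
P(M) = 0.7576^2 = 0.573958
P(M+2) = 2 × 0.7576^1 × 0.2424^1 = 0.367284
P(M+4) = 0.2424^2 = 0.058758
The M peak is largest (0.573958); scaling to 100 gives 100.00 : 63.99 : 10.24.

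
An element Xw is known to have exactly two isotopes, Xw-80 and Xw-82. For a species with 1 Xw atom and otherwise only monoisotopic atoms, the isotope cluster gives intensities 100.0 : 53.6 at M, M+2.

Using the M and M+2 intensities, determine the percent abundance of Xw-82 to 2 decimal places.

34.90%

If p is the fraction of Xw that is Xw-80, then I(M+2)/I(M) = [C(1,1)·p^0·(1−p)] / p^1 = 1·(1−p)/p = 53.6/100.0 = 0.5360
(1−p)/p = 0.5360/1 = 0.5360  ⇒  p = 1/(1 + 0.5360) = 0.6510
Xw-80: 65.10%, Xw-82: 34.90%.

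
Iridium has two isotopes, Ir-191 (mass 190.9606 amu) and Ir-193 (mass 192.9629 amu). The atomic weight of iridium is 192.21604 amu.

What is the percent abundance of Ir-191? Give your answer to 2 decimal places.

With x = fraction of Ir-191 (so Ir-193 is 1 − x):
190.9606·x + 192.9629·(1 − x) = 192.21604
(190.9606 − 192.9629)·x = 192.21604 − 192.9629
x = -0.74686 / -2.0023 = 0.37300 → 37.30% Ir-191, 62.70% Ir-193.

37.30%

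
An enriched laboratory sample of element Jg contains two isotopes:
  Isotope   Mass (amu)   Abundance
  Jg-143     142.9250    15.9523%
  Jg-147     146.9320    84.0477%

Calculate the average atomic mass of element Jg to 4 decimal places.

Average mass = Σ (abundance × isotope mass) = 0.159523 × 142.9250 + 0.840477 × 146.9320
= 22.79982 + 123.49297 = 146.29279 amu

146.2928 amu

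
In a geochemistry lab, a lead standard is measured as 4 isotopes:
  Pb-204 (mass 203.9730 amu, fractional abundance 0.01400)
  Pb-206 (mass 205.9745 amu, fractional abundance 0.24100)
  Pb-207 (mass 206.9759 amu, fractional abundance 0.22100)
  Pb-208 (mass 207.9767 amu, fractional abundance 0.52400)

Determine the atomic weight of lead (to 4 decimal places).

207.2169 amu

The abundance-weighted mean is 0.01400 × 203.9730 + 0.24100 × 205.9745 + 0.22100 × 206.9759 + 0.52400 × 207.9767
= 2.85562 + 49.63985 + 45.74167 + 108.97979 = 207.21693 amu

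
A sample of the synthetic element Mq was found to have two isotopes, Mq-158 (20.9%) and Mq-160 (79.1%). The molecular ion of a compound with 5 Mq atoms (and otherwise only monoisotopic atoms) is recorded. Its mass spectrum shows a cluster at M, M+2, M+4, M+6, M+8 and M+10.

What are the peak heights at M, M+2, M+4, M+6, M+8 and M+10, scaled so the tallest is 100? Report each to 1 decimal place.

0.1 : 1.8 : 14.0 : 52.8 : 100.0 : 75.7

Each Mq atom is independently Mq-158 (p = 0.209) or Mq-160 (q = 0.791); the cluster is the binomial expansion (p + q)^5.
P(M) = 0.209^5 = 0.000399
P(M+2) = 5 × 0.209^4 × 0.791^1 = 0.007546
P(M+4) = 10 × 0.209^3 × 0.791^2 = 0.057120
P(M+6) = 10 × 0.209^2 × 0.791^3 = 0.216183
P(M+8) = 5 × 0.209^1 × 0.791^4 = 0.409093
P(M+10) = 0.791^5 = 0.309658
The M+8 peak is largest (0.409093); scaling to 100 gives 0.1 : 1.8 : 14.0 : 52.8 : 100.0 : 75.7.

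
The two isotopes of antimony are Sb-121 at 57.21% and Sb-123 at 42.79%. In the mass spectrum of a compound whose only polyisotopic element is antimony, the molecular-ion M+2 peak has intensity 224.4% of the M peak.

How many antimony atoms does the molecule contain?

With n Sb atoms, P(M+2)/P(M) = C(n,1)·p^(n−1)q / p^n = n·q/p = n · 0.4279/0.5721.
n = 2.244 × 0.5721/0.4279 = 3.00 ≈ 3

3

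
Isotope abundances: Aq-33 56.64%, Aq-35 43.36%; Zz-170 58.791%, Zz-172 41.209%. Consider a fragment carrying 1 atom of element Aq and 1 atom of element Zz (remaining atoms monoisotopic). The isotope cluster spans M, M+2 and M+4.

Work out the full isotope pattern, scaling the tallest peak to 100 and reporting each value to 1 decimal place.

68.2 : 100.0 : 36.6

Element Aq pattern (n=1): 0.5664 : 0.4336
Element Zz pattern (n=1): 0.58791 : 0.41209
Convolve the two distributions (both contribute in 2-u steps):
  M: 0.5664×0.58791 = 0.332992
  M+2: 0.5664×0.41209 + 0.4336×0.58791 = 0.488326
  M+4: 0.4336×0.41209 = 0.178682
Scale to base peak (0.488326) = 100: 68.2 : 100.0 : 36.6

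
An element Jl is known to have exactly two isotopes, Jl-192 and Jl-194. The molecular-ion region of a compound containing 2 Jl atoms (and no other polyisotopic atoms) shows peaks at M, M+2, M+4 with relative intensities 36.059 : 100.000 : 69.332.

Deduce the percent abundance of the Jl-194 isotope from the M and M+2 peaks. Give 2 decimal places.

58.10%

Let p = fractional abundance of Jl-192. I(M+2)/I(M) = [C(2,1)·p^1·(1−p)] / p^2 = 2·(1−p)/p = 100.000/36.059 = 2.7732
(1−p)/p = 2.7732/2 = 1.3866  ⇒  p = 1/(1 + 1.3866) = 0.4190
Jl-192: 41.90%, Jl-194: 58.10%.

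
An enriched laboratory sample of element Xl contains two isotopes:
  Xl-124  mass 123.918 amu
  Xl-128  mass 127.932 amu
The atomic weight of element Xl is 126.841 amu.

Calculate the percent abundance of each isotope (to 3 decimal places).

Xl-124: 27.180%, Xl-128: 72.820%

Let x be the fractional abundance of Xl-124; then Xl-128 has abundance 1 − x.
123.918·x + 127.932·(1 − x) = 126.841
(123.918 − 127.932)·x = 126.841 − 127.932
x = -1.091 / -4.014 = 0.27180 → 27.180% Xl-124, 72.820% Xl-128.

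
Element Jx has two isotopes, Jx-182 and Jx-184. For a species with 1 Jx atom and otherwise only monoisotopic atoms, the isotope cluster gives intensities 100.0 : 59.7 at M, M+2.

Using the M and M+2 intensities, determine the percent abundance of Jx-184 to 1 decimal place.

37.4%

Let p = fractional abundance of Jx-182. I(M+2)/I(M) = [C(1,1)·p^0·(1−p)] / p^1 = 1·(1−p)/p = 59.7/100.0 = 0.5970
(1−p)/p = 0.5970/1 = 0.5970  ⇒  p = 1/(1 + 0.5970) = 0.6262
Jx-182: 62.6%, Jx-184: 37.4%.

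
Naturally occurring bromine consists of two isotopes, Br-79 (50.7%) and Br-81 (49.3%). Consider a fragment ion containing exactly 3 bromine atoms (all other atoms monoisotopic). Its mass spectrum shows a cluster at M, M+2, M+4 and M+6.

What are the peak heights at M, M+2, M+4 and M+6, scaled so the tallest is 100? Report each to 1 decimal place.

34.3 : 100.0 : 97.2 : 31.5

The 3 Br atoms are independent, so intensities follow the terms of (0.507 + 0.493)^3.
P(M) = 0.507^3 = 0.130324
P(M+2) = 3 × 0.507^2 × 0.493^1 = 0.380175
P(M+4) = 3 × 0.507^1 × 0.493^2 = 0.369678
P(M+6) = 0.493^3 = 0.119823
The M+2 peak is largest (0.380175); scaling to 100 gives 34.3 : 100.0 : 97.2 : 31.5.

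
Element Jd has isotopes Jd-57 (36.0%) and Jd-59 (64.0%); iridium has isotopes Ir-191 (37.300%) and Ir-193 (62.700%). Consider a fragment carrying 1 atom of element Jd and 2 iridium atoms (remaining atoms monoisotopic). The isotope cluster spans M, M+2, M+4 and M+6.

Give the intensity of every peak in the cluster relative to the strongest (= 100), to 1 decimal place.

Element Jd pattern (n=1): 0.3600 : 0.6400
Iridium pattern (n=2): 0.139129 : 0.467742 : 0.393129
Convolve the two distributions (both contribute in 2-u steps):
  M: 0.3600×0.139129 = 0.050086
  M+2: 0.3600×0.467742 + 0.6400×0.139129 = 0.257430
  M+4: 0.3600×0.393129 + 0.6400×0.467742 = 0.440881
  M+6: 0.6400×0.393129 = 0.251603
Scale to base peak (0.440881) = 100: 11.4 : 58.4 : 100.0 : 57.1

11.4 : 58.4 : 100.0 : 57.1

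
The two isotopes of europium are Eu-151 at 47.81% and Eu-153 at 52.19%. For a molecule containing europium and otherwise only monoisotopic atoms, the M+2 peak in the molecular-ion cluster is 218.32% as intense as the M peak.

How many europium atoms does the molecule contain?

With n Eu atoms, P(M+2)/P(M) = C(n,1)·p^(n−1)q / p^n = n·q/p = n · 0.5219/0.4781.
n = 2.1832 × 0.4781/0.5219 = 2.00 ≈ 2

2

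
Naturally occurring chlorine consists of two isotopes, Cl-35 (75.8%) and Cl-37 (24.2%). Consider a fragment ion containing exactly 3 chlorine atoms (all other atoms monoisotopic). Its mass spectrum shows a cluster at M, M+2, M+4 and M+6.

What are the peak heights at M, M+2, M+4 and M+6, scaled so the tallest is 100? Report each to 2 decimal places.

100.00 : 95.78 : 30.58 : 3.25

The 3 Cl atoms are independent, so intensities follow the terms of (0.758 + 0.242)^3.
P(M) = 0.758^3 = 0.435520
P(M+2) = 3 × 0.758^2 × 0.242^1 = 0.417133
P(M+4) = 3 × 0.758^1 × 0.242^2 = 0.133175
P(M+6) = 0.242^3 = 0.014172
The M peak is largest (0.435520); scaling to 100 gives 100.00 : 95.78 : 30.58 : 3.25.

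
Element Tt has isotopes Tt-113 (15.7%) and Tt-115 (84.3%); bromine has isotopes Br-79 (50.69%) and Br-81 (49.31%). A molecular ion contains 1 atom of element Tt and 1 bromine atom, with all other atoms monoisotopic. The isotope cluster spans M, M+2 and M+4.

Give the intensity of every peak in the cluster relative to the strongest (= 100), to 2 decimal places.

Element Tt pattern (n=1): 0.1570 : 0.8430
Bromine pattern (n=1): 0.5069 : 0.4931
Convolve the two distributions (both contribute in 2-u steps):
  M: 0.1570×0.5069 = 0.079583
  M+2: 0.1570×0.4931 + 0.8430×0.5069 = 0.504733
  M+4: 0.8430×0.4931 = 0.415683
Scale to base peak (0.504733) = 100: 15.77 : 100.00 : 82.36

15.77 : 100.00 : 82.36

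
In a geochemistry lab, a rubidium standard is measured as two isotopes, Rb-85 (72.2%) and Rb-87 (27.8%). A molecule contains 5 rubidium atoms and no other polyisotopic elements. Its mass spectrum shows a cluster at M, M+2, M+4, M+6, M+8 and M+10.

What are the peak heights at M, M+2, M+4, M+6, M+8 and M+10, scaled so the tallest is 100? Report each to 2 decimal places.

51.94 : 100.00 : 77.01 : 29.65 : 5.71 : 0.44

Expanding (0.722 + 0.278)^5:
P(M) = 0.722^5 = 0.196194
P(M+2) = 5 × 0.722^4 × 0.278^1 = 0.377714
P(M+4) = 10 × 0.722^3 × 0.278^2 = 0.290872
P(M+6) = 10 × 0.722^2 × 0.278^3 = 0.111998
P(M+8) = 5 × 0.722^1 × 0.278^4 = 0.021562
P(M+10) = 0.278^5 = 0.001660
The M+2 peak is largest (0.377714); scaling to 100 gives 51.94 : 100.00 : 77.01 : 29.65 : 5.71 : 0.44.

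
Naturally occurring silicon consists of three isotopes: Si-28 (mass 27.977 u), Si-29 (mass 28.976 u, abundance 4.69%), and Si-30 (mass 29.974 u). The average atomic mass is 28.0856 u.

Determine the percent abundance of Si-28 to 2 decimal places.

Let x and y be the fractions of Si-28 and Si-30. Then x + y = 1 − 0.0469 = 0.9531 and 27.977x + 29.974y = 28.0856 − 0.0469×28.976 = 26.7266256.
Substituting: 27.977x + 29.974(0.9531 − x) = 26.7266256
(27.977 − 29.974)x = -1.8415938  ⇒  x = 0.92218, y = 0.03092
Si-28: 92.22%, Si-30: 3.09%.

92.22%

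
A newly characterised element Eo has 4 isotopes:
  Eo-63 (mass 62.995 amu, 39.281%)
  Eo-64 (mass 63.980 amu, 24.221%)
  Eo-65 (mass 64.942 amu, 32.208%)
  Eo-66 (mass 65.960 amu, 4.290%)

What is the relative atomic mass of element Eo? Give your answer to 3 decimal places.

63.988 amu

Ar = Σ fᵢ·mᵢ = 0.39281 × 62.995 + 0.24221 × 63.980 + 0.32208 × 64.942 + 0.04290 × 65.960
= 24.7451 + 15.4966 + 20.9165 + 2.8297 = 63.9879 amu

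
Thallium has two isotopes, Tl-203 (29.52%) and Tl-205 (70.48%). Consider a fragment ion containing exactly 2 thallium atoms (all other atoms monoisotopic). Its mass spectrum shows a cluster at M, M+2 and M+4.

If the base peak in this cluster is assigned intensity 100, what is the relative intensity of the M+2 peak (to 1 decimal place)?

Term probabilities: M 0.0871, M+2 0.4161, M+4 0.4967. Base peak = M+4.
P(M+4) = C(2,2) × 0.2952^0 × 0.7048^2 = 1 × 1.0000 × 0.49674304 = 0.496743 (base)
P(M+2) = C(2,1) × 0.2952^1 × 0.7048^1 = 2 × 0.2952 × 0.7048 = 0.416114
Relative intensity = 0.416114 / 0.496743 × 100 = 83.8

83.8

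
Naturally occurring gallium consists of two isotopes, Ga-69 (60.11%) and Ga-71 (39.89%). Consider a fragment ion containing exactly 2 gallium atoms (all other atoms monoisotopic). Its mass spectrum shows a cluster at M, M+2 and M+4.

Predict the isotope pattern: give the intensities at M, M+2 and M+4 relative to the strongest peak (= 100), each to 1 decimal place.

75.3 : 100.0 : 33.2

The 2 Ga atoms are independent, so intensities follow the terms of (0.6011 + 0.3989)^2.
P(M) = 0.6011^2 = 0.361321
P(M+2) = 2 × 0.6011^1 × 0.3989^1 = 0.479558
P(M+4) = 0.3989^2 = 0.159121
The M+2 peak is largest (0.479558); scaling to 100 gives 75.3 : 100.0 : 33.2.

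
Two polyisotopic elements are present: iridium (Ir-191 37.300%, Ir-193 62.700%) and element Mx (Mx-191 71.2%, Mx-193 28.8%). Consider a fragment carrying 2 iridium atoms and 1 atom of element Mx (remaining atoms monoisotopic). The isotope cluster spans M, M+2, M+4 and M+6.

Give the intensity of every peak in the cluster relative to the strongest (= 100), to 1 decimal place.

23.9 : 90.0 : 100.0 : 27.3

Iridium pattern (n=2): 0.139129 : 0.467742 : 0.393129
Element Mx pattern (n=1): 0.7120 : 0.2880
Convolve the two distributions (both contribute in 2-u steps):
  M: 0.139129×0.7120 = 0.099060
  M+2: 0.139129×0.2880 + 0.467742×0.7120 = 0.373101
  M+4: 0.467742×0.2880 + 0.393129×0.7120 = 0.414618
  M+6: 0.393129×0.2880 = 0.113221
Scale to base peak (0.414618) = 100: 23.9 : 90.0 : 100.0 : 27.3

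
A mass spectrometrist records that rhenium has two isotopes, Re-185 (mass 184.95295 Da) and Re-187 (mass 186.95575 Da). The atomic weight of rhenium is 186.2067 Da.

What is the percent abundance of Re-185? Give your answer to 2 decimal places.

With x = fraction of Re-185 (so Re-187 is 1 − x):
184.95295·x + 186.95575·(1 − x) = 186.2067
(184.95295 − 186.95575)·x = 186.2067 − 186.95575
x = -0.74905 / -2.00280 = 0.37400 → 37.40% Re-185, 62.60% Re-187.

37.40%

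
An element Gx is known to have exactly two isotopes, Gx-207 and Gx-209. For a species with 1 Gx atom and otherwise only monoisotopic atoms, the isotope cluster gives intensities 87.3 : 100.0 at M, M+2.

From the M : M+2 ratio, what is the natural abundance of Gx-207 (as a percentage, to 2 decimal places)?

If p is the fraction of Gx that is Gx-207, then I(M+2)/I(M) = [C(1,1)·p^0·(1−p)] / p^1 = 1·(1−p)/p = 100.0/87.3 = 1.1455
(1−p)/p = 1.1455/1 = 1.1455  ⇒  p = 1/(1 + 1.1455) = 0.4661
Gx-207: 46.61%, Gx-209: 53.39%.

46.61%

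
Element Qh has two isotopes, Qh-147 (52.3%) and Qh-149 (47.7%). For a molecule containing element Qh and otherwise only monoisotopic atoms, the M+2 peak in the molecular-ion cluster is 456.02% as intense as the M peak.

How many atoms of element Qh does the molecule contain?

5

For n independent Qh atoms, I(M+2)/I(M) = n · (abundance Qh-149) / (abundance Qh-147) = n · 0.477/0.523.
n = 4.5602 × 0.523/0.477 = 5.00 ≈ 5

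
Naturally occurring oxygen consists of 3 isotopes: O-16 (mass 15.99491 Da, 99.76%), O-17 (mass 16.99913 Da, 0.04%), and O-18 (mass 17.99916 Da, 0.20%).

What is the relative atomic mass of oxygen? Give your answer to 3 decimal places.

Average mass = Σ (abundance × isotope mass) = 0.9976 × 15.99491 + 0.0004 × 16.99913 + 0.0020 × 17.99916
= 15.956522 + 0.006800 + 0.035998 = 15.999320 Da

15.999 Da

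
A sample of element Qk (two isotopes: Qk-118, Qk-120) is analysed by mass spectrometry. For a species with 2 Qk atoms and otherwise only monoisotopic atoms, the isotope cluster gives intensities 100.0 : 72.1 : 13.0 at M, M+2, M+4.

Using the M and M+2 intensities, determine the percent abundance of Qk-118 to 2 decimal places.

73.50%

Write p for the Qk-118 fraction. I(M+2)/I(M) = [C(2,1)·p^1·(1−p)] / p^2 = 2·(1−p)/p = 72.1/100.0 = 0.7210
(1−p)/p = 0.7210/2 = 0.3605  ⇒  p = 1/(1 + 0.3605) = 0.7350
Qk-118: 73.50%, Qk-120: 26.50%.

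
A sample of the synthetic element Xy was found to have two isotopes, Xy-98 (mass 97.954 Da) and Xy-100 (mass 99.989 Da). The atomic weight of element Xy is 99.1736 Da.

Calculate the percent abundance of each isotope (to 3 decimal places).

Xy-98: 40.069%, Xy-100: 59.931%

Let x be the fractional abundance of Xy-98; then Xy-100 has abundance 1 − x.
97.954·x + 99.989·(1 − x) = 99.1736
(97.954 − 99.989)·x = 99.1736 − 99.989
x = -0.8154 / -2.035 = 0.40069 → 40.069% Xy-98, 59.931% Xy-100.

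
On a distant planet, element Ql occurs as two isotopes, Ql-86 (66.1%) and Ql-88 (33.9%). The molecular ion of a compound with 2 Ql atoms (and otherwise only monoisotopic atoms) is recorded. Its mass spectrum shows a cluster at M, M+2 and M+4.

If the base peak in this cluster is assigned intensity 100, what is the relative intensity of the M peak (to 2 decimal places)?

97.49

(0.661 + 0.339)^2 gives M 0.4369, M+2 0.4482, M+4 0.1149; the largest is M+2.
P(M+2) = C(2,1) × 0.661^1 × 0.339^1 = 2 × 0.6610 × 0.3390 = 0.448158 (base)
P(M) = C(2,0) × 0.661^2 × 0.339^0 = 1 × 0.436921 × 1.0000 = 0.436921
Relative intensity = 0.436921 / 0.448158 × 100 = 97.49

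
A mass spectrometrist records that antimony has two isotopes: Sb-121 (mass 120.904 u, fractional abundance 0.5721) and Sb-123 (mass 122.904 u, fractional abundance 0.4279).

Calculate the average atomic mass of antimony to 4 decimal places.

Average mass = Σ (abundance × isotope mass) = 0.5721 × 120.904 + 0.4279 × 122.904
= 69.16918 + 52.59062 = 121.75980 u

121.7598 u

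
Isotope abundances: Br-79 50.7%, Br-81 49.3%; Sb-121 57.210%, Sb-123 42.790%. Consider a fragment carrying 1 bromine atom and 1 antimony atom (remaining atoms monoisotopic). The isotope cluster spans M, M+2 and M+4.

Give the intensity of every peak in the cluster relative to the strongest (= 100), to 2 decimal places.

Bromine pattern (n=1): 0.5070 : 0.4930
Antimony pattern (n=1): 0.5721 : 0.4279
Convolve the two distributions (both contribute in 2-u steps):
  M: 0.5070×0.5721 = 0.290055
  M+2: 0.5070×0.4279 + 0.4930×0.5721 = 0.498991
  M+4: 0.4930×0.4279 = 0.210955
Scale to base peak (0.498991) = 100: 58.13 : 100.00 : 42.28

58.13 : 100.00 : 42.28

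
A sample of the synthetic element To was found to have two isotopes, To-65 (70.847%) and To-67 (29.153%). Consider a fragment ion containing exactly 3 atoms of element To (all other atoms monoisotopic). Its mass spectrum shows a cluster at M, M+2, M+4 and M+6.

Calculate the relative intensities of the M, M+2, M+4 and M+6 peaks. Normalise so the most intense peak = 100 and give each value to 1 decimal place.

81.0 : 100.0 : 41.1 : 5.6

Each To atom is independently To-65 (p = 0.70847) or To-67 (q = 0.29153); the cluster is the binomial expansion (p + q)^3.
P(M) = 0.70847^3 = 0.355602
P(M+2) = 3 × 0.70847^2 × 0.29153^1 = 0.438983
P(M+4) = 3 × 0.70847^1 × 0.29153^2 = 0.180638
P(M+6) = 0.29153^3 = 0.024777
The M+2 peak is largest (0.438983); scaling to 100 gives 81.0 : 100.0 : 41.1 : 5.6.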